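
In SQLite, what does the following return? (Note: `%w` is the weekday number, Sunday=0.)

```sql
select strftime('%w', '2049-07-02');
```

5

2049-07-02 is a Friday; with Sunday=0 that is 5.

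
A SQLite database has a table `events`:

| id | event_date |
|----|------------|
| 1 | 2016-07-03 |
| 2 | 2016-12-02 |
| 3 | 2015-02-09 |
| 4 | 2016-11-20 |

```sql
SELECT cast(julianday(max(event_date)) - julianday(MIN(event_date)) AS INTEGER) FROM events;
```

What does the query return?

662

MIN = 2015-02-09, MAX = 2016-12-02.
19 days remain in February 2015 after the 9th (28 − 9).
Full months from March 2015 through November 2016 contribute their day counts.
Then 2 days into December 2016.
Total: 19 + 31 + 30 + 31 + 30 + 31 + 31 + 30 + 31 + 30 + 31 + 31 + 29 + 31 + 30 + 31 + 30 + 31 + 31 + 30 + 31 + 30 + 2 = 662.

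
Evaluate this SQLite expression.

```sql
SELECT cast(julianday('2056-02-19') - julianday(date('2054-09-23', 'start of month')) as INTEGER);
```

`start of month` rewinds 2054-09-23 to 2054-09-01.
29 days remain in September 2054 after the 1st (30 − 1).
Full months from October 2054 through January 2056 contribute their day counts.
Then 19 days into February 2056.
Total: 29 + 31 + 30 + 31 + 31 + 28 + 31 + 30 + 31 + 30 + 31 + 31 + 30 + 31 + 30 + 31 + 31 + 19 = 536.

536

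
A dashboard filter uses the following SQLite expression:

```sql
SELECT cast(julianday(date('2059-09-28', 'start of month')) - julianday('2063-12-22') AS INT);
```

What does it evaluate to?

`start of month` rewinds 2059-09-28 to 2059-09-01.
29 days remain in September 2059 after the 1st (30 − 1).
Full months from October 2059 through November 2063 contribute their day counts.
Then 22 days into December 2063.
Total: 29 + 31 + 30 + 31 + 31 + 29 + 31 + 30 + 31 + 30 + 31 + 31 + 30 + 31 + 30 + 31 + 31 + 28 + 31 + 30 + 31 + 30 + 31 + 31 + 30 + 31 + 30 + 31 + 31 + 28 + 31 + 30 + 31 + 30 + 31 + 31 + 30 + 31 + 30 + 31 + 31 + 28 + 31 + 30 + 31 + 30 + 31 + 31 + 30 + 31 + 30 + 22 = 1573.
The subtraction is earlier − later, so the result is −1573 → -1573.

-1573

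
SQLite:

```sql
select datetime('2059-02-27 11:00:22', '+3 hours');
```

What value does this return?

2059-02-27 14:00:22

+3 hours from 2059-02-27 11:00:22 is 2059-02-27 14:00:22.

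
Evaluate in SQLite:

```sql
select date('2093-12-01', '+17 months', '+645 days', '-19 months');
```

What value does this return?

2095-07-04

Adding +17 months to 2093-12-01 gives 2095-05-01.
Applying '+645 days' to 2095-05-01: counting 645 days forward gives 2097-02-04.
Adding -19 months to 2097-02-04 gives 2095-07-04.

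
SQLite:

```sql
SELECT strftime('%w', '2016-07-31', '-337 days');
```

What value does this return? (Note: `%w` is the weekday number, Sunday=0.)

6

First apply '-337 days': 2016-07-31 → 2015-08-29.
2015-08-29 is a Saturday; with Sunday=0 that is 6.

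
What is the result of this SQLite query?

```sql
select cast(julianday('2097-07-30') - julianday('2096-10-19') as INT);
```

284

12 days remain in October 2096 after the 19th (31 − 19).
Full months from November 2096 through June 2097 contribute their day counts.
Then 30 days into July 2097.
Total: 12 + 30 + 31 + 31 + 28 + 31 + 30 + 31 + 30 + 30 = 284.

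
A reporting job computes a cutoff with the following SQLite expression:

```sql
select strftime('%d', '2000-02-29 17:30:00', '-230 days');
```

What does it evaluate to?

First apply '-230 days': 2000-02-29 17:30:00 → 1999-07-14 17:30:00.
`%d` extracts the 2-digit day of month: 14.

14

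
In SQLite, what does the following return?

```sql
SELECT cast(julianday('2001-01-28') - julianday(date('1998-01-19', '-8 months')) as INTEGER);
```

1350

Adding -8 months to 1998-01-19 gives 1997-05-19.
12 days remain in May 1997 after the 19th (31 − 19).
Full months from June 1997 through December 2000 contribute their day counts.
Then 28 days into January 2001.
Total: 12 + 30 + 31 + 31 + 30 + 31 + 30 + 31 + 31 + 28 + 31 + 30 + 31 + 30 + 31 + 31 + 30 + 31 + 30 + 31 + 31 + 28 + 31 + 30 + 31 + 30 + 31 + 31 + 30 + 31 + 30 + 31 + 31 + 29 + 31 + 30 + 31 + 30 + 31 + 31 + 30 + 31 + 30 + 31 + 28 = 1350.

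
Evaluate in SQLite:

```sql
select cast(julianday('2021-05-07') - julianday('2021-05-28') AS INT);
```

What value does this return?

-21

Both dates are in May 2021: 28 − 7 = 21.
The subtraction is earlier − later, so the result is −21 → -21.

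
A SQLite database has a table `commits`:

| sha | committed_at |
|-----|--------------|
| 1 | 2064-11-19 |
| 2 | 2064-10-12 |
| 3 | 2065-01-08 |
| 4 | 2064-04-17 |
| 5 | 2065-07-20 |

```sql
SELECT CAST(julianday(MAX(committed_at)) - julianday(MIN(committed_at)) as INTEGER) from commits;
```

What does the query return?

459

MIN = 2064-04-17, MAX = 2065-07-20.
13 days remain in April 2064 after the 17th (30 − 17).
Full months from May 2064 through June 2065 contribute their day counts.
Then 20 days into July 2065.
Total: 13 + 31 + 30 + 31 + 31 + 30 + 31 + 30 + 31 + 31 + 28 + 31 + 30 + 31 + 30 + 20 = 459.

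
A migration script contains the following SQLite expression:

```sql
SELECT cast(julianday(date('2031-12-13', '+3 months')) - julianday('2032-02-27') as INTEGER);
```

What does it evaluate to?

Adding +3 months to 2031-12-13 gives 2032-03-13.
2 days remain in February 2032 after the 27th (29 − 27).
Then 13 days into March 2032.
Total: 2 + 13 = 15.

15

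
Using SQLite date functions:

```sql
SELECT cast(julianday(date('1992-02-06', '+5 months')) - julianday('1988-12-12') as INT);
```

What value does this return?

Adding +5 months to 1992-02-06 gives 1992-07-06.
19 days remain in December 1988 after the 12th (31 − 12).
Full months from January 1989 through June 1992 contribute their day counts.
Then 6 days into July 1992.
Total: 19 + 31 + 28 + 31 + 30 + 31 + 30 + 31 + 31 + 30 + 31 + 30 + 31 + 31 + 28 + 31 + 30 + 31 + 30 + 31 + 31 + 30 + 31 + 30 + 31 + 31 + 28 + 31 + 30 + 31 + 30 + 31 + 31 + 30 + 31 + 30 + 31 + 31 + 29 + 31 + 30 + 31 + 30 + 6 = 1302.

1302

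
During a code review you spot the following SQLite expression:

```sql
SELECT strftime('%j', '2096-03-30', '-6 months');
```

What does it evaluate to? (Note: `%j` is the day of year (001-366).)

First apply '-6 months': 2096-03-30 → 2095-09-30.
Day-of-year for 2095-09-30: days since 2095-01-01 inclusive = 273, zero-padded to 273.

273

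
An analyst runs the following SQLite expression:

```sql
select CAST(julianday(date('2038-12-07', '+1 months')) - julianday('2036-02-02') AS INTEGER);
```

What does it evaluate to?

1070

Adding +1 month to 2038-12-07 gives 2039-01-07.
27 days remain in February 2036 after the 2nd (29 − 2).
Full months from March 2036 through December 2038 contribute their day counts.
Then 7 days into January 2039.
Total: 27 + 31 + 30 + 31 + 30 + 31 + 31 + 30 + 31 + 30 + 31 + 31 + 28 + 31 + 30 + 31 + 30 + 31 + 31 + 30 + 31 + 30 + 31 + 31 + 28 + 31 + 30 + 31 + 30 + 31 + 31 + 30 + 31 + 30 + 31 + 7 = 1070.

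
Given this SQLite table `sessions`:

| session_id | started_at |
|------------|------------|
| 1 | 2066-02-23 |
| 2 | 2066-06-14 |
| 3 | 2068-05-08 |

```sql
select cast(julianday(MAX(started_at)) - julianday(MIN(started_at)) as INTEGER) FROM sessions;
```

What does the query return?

MIN = 2066-02-23, MAX = 2068-05-08.
5 days remain in February 2066 after the 23rd (28 − 23).
Full months from March 2066 through April 2068 contribute their day counts.
Then 8 days into May 2068.
Total: 5 + 31 + 30 + 31 + 30 + 31 + 31 + 30 + 31 + 30 + 31 + 31 + 28 + 31 + 30 + 31 + 30 + 31 + 31 + 30 + 31 + 30 + 31 + 31 + 29 + 31 + 30 + 8 = 805.

805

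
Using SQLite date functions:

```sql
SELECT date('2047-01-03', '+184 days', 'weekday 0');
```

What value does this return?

Applying '+184 days' to 2047-01-03: counting 184 days forward gives 2047-07-06.
`weekday 0` advances to the next Sunday; 2047-07-06 is a Saturday, so it moves forward to 2047-07-07.

2047-07-07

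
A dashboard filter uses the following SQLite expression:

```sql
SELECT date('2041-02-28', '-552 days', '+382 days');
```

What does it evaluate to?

2040-09-11

Applying '-552 days' to 2041-02-28: counting 552 days back gives 2039-08-26.
Applying '+382 days' to 2039-08-26: counting 382 days forward gives 2040-09-11.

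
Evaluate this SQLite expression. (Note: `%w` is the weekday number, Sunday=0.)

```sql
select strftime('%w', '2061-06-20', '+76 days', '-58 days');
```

First apply '+76 days', '-58 days': 2061-06-20 → 2061-07-08.
2061-07-08 is a Friday; with Sunday=0 that is 5.

5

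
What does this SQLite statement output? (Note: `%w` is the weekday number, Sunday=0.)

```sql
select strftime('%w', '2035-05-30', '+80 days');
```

6

First apply '+80 days': 2035-05-30 → 2035-08-18.
2035-08-18 is a Saturday; with Sunday=0 that is 6.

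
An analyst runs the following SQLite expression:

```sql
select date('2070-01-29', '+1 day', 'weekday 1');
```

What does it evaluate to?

Advancing 1 more day within January lands on 2070-01-30.
`weekday 1` advances to the next Monday; 2070-01-30 is a Thursday, so it moves forward to 2070-02-03.

2070-02-03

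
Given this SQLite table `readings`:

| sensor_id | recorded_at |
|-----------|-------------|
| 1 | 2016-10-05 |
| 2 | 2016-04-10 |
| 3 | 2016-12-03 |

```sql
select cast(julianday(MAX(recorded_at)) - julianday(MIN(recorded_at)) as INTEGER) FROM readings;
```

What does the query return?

MIN = 2016-04-10, MAX = 2016-12-03.
20 days remain in April 2016 after the 10th (30 − 10).
Full months from May 2016 through November 2016 contribute their day counts.
Then 3 days into December 2016.
Total: 20 + 31 + 30 + 31 + 31 + 30 + 31 + 30 + 3 = 237.

237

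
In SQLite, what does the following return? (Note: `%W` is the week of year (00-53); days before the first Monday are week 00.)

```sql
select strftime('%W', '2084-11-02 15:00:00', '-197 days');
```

First apply '-197 days': 2084-11-02 15:00:00 → 2084-04-19 15:00:00.
2084-04-19 is a Wednesday. SQLite's %W counts Mondays since the year started; the result is 16.

16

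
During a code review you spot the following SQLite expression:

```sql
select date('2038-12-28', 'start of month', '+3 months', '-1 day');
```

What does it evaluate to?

`start of month` rewinds 2038-12-28 to 2038-12-01.
Adding +3 months to 2038-12-01 gives 2039-03-01.
Going back 1 day from 2039-03-01 reaches 2039-02-28 (last day of February, 28 days).

2039-02-28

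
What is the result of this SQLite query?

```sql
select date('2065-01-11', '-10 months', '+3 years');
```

2067-03-11

Adding -10 months to 2065-01-11 gives 2064-03-11.
Adding +3 years to 2064-03-11 gives 2067-03-11.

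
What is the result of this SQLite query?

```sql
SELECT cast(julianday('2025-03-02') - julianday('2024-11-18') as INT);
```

104

12 days remain in November 2024 after the 18th (30 − 18).
December 2024: 31 days.
January 2025: 31 days.
February 2025: 28 days.
Then 2 days into March 2025.
Total: 12 + 31 + 31 + 28 + 2 = 104.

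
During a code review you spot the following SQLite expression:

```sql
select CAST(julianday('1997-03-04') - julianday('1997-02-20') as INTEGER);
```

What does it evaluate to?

8 days remain in February 1997 after the 20th (28 − 20).
Then 4 days into March 1997.
Total: 8 + 4 = 12.

12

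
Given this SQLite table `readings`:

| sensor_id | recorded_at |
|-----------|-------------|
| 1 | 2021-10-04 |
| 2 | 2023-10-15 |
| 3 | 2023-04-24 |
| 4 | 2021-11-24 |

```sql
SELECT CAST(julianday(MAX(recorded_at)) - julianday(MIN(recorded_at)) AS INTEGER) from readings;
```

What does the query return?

741

MIN = 2021-10-04, MAX = 2023-10-15.
27 days remain in October 2021 after the 4th (31 − 4).
Full months from November 2021 through September 2023 contribute their day counts.
Then 15 days into October 2023.
Total: 27 + 30 + 31 + 31 + 28 + 31 + 30 + 31 + 30 + 31 + 31 + 30 + 31 + 30 + 31 + 31 + 28 + 31 + 30 + 31 + 30 + 31 + 31 + 30 + 15 = 741.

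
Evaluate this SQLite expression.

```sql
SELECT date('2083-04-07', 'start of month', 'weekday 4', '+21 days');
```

2083-04-22

`start of month` rewinds 2083-04-07 to 2083-04-01.
`weekday 4` advances to the next Thursday; 2083-04-01 is already a Thursday, so it stays at 2083-04-01.
Advancing 21 more days within April lands on 2083-04-22.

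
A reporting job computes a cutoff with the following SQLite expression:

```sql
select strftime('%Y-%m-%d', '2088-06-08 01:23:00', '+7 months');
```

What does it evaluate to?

First apply '+7 months': 2088-06-08 01:23:00 → 2089-01-08 01:23:00.
`%Y-%m-%d` extracts the ISO date: 2089-01-08.

2089-01-08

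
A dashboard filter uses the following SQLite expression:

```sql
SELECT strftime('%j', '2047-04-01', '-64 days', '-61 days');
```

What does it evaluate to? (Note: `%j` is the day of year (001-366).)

331

First apply '-64 days', '-61 days': 2047-04-01 → 2046-11-27.
Day-of-year for 2046-11-27: days since 2046-01-01 inclusive = 331, zero-padded to 331.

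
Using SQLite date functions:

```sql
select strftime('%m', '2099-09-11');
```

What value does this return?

`%m` extracts the 2-digit month (01-12): 09.

09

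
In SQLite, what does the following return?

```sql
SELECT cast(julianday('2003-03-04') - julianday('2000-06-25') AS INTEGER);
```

5 days remain in June 2000 after the 25th (30 − 25).
Full months from July 2000 through February 2003 contribute their day counts.
Then 4 days into March 2003.
Total: 5 + 31 + 31 + 30 + 31 + 30 + 31 + 31 + 28 + 31 + 30 + 31 + 30 + 31 + 31 + 30 + 31 + 30 + 31 + 31 + 28 + 31 + 30 + 31 + 30 + 31 + 31 + 30 + 31 + 30 + 31 + 31 + 28 + 4 = 982.

982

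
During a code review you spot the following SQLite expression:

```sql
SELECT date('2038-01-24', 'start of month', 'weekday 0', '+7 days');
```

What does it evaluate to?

`start of month` rewinds 2038-01-24 to 2038-01-01.
`weekday 0` advances to the next Sunday; 2038-01-01 is a Friday, so it moves forward to 2038-01-03.
Advancing 7 more days within January lands on 2038-01-10.

2038-01-10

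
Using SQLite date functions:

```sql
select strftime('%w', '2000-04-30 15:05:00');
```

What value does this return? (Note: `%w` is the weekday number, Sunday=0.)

0

2000-04-30 is a Sunday; with Sunday=0 that is 0.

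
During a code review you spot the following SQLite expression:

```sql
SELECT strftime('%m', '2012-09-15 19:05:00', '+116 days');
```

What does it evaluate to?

01

First apply '+116 days': 2012-09-15 19:05:00 → 2013-01-09 19:05:00.
`%m` extracts the 2-digit month (01-12): 01.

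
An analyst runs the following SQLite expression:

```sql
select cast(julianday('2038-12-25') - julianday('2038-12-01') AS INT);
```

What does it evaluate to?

24

Both dates are in December 2038: 25 − 1 = 24.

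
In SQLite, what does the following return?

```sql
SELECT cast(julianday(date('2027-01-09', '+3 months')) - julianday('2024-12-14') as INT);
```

846

Adding +3 months to 2027-01-09 gives 2027-04-09.
17 days remain in December 2024 after the 14th (31 − 14).
Full months from January 2025 through March 2027 contribute their day counts.
Then 9 days into April 2027.
Total: 17 + 31 + 28 + 31 + 30 + 31 + 30 + 31 + 31 + 30 + 31 + 30 + 31 + 31 + 28 + 31 + 30 + 31 + 30 + 31 + 31 + 30 + 31 + 30 + 31 + 31 + 28 + 31 + 9 = 846.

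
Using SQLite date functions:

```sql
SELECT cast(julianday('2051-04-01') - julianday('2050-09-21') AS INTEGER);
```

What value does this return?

9 days remain in September 2050 after the 21st (30 − 21).
Full months from October 2050 through March 2051 contribute their day counts.
Then 1 day into April 2051.
Total: 9 + 31 + 30 + 31 + 31 + 28 + 31 + 1 = 192.

192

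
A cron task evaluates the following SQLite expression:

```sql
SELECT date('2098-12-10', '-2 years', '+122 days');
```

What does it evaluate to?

Adding -2 years to 2098-12-10 gives 2096-12-10.
Applying '+122 days' to 2096-12-10: counting 122 days forward gives 2097-04-11.

2097-04-11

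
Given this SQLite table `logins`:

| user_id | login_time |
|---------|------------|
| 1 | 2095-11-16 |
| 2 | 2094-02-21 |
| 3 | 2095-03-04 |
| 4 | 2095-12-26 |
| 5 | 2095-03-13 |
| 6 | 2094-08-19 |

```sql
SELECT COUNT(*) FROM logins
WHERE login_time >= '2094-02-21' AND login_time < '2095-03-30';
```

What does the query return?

Rows in [2094-02-21, 2095-03-30): 2094-02-21, 2095-03-04, 2095-03-13, 2094-08-19 → 4 rows.

4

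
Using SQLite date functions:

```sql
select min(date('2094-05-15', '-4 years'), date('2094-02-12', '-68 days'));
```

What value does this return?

2090-05-15

date('2094-05-15', '-4 years') → 2090-05-15.
date('2094-02-12', '-68 days') → 2093-12-06.
Earlier of the two is 2090-05-15.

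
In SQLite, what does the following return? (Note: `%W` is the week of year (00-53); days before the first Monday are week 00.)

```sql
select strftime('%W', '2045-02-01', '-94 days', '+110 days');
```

07

First apply '-94 days', '+110 days': 2045-02-01 → 2045-02-17.
2045-02-17 is a Friday. SQLite's %W counts Mondays since the year started; the result is 07.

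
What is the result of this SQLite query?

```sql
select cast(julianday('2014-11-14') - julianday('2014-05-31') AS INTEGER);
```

167

0 days remain in May 2014 after the 31st (31 − 31).
June 2014: 30 days.
July 2014: 31 days.
August 2014: 31 days.
September 2014: 30 days.
October 2014: 31 days.
Then 14 days into November 2014.
Total: 0 + 30 + 31 + 31 + 30 + 31 + 14 = 167.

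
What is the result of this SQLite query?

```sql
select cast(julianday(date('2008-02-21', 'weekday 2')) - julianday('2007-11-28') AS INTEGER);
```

`weekday 2` advances to the next Tuesday; 2008-02-21 is a Thursday, so it moves forward to 2008-02-26.
2 days remain in November 2007 after the 28th (30 − 28).
December 2007: 31 days.
January 2008: 31 days.
Then 26 days into February 2008.
Total: 2 + 31 + 31 + 26 = 90.

90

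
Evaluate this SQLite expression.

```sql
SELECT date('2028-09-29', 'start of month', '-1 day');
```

2028-08-31

`start of month` rewinds 2028-09-29 to 2028-09-01.
Going back 1 day from 2028-09-01 reaches 2028-08-31 (last day of August, 31 days).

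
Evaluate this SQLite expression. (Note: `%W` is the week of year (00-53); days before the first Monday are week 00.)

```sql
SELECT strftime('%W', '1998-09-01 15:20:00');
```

35

1998-09-01 is a Tuesday. SQLite's %W counts Mondays since the year started; the result is 35.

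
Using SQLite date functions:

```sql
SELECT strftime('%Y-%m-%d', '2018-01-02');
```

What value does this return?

`%Y-%m-%d` extracts the ISO date: 2018-01-02.

2018-01-02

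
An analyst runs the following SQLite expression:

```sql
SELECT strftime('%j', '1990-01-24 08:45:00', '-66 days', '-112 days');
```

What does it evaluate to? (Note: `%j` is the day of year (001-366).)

211

First apply '-66 days', '-112 days': 1990-01-24 08:45:00 → 1989-07-30 08:45:00.
Day-of-year for 1989-07-30: days since 1989-01-01 inclusive = 211, zero-padded to 211.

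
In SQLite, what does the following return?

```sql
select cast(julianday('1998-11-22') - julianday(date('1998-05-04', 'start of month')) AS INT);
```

205

`start of month` rewinds 1998-05-04 to 1998-05-01.
30 days remain in May 1998 after the 1st (31 − 1).
June 1998: 30 days.
July 1998: 31 days.
August 1998: 31 days.
September 1998: 30 days.
October 1998: 31 days.
Then 22 days into November 1998.
Total: 30 + 30 + 31 + 31 + 30 + 31 + 22 = 205.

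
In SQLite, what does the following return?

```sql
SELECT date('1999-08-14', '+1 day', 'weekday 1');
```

Advancing 1 more day within August lands on 1999-08-15.
`weekday 1` advances to the next Monday; 1999-08-15 is a Sunday, so it moves forward to 1999-08-16.

1999-08-16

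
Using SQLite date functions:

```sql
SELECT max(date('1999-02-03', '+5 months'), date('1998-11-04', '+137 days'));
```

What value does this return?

1999-07-03

date('1999-02-03', '+5 months') → 1999-07-03.
date('1998-11-04', '+137 days') → 1999-03-21.
Later of the two is 1999-07-03.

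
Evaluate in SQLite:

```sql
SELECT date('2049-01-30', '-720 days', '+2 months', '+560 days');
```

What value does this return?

2048-10-21

Applying '-720 days' to 2049-01-30: counting 720 days back gives 2047-02-10.
Adding +2 months to 2047-02-10 gives 2047-04-10.
Applying '+560 days' to 2047-04-10: counting 560 days forward gives 2048-10-21.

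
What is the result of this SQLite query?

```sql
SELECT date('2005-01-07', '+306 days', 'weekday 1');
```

2005-11-14

Applying '+306 days' to 2005-01-07: counting 306 days forward gives 2005-11-09.
`weekday 1` advances to the next Monday; 2005-11-09 is a Wednesday, so it moves forward to 2005-11-14.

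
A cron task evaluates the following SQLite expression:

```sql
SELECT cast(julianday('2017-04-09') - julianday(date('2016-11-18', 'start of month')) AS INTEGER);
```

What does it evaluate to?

`start of month` rewinds 2016-11-18 to 2016-11-01.
29 days remain in November 2016 after the 1st (30 − 1).
December 2016: 31 days.
January 2017: 31 days.
February 2017: 28 days.
March 2017: 31 days.
Then 9 days into April 2017.
Total: 29 + 31 + 31 + 28 + 31 + 9 = 159.

159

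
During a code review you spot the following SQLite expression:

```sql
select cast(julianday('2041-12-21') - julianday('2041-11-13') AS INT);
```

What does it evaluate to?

38

17 days remain in November 2041 after the 13th (30 − 13).
Then 21 days into December 2041.
Total: 17 + 21 = 38.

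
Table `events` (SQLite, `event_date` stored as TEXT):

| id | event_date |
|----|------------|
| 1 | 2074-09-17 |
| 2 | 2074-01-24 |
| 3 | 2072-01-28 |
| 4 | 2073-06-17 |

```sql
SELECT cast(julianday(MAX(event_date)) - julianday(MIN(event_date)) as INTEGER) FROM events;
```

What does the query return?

963

MIN = 2072-01-28, MAX = 2074-09-17.
3 days remain in January 2072 after the 28th (31 − 28).
Full months from February 2072 through August 2074 contribute their day counts.
Then 17 days into September 2074.
Total: 3 + 29 + 31 + 30 + 31 + 30 + 31 + 31 + 30 + 31 + 30 + 31 + 31 + 28 + 31 + 30 + 31 + 30 + 31 + 31 + 30 + 31 + 30 + 31 + 31 + 28 + 31 + 30 + 31 + 30 + 31 + 31 + 17 = 963.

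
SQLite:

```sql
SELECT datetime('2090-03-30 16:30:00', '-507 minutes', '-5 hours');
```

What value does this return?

507 minutes = 8h 27m; -507 minutes from 2090-03-30 16:30:00 is 2090-03-30 08:03:00.
-5 hours from 2090-03-30 08:03:00 is 2090-03-30 03:03:00.

2090-03-30 03:03:00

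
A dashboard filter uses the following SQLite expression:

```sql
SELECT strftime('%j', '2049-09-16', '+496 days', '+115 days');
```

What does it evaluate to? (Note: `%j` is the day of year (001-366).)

First apply '+496 days', '+115 days': 2049-09-16 → 2051-05-20.
Day-of-year for 2051-05-20: days since 2051-01-01 inclusive = 140, zero-padded to 140.

140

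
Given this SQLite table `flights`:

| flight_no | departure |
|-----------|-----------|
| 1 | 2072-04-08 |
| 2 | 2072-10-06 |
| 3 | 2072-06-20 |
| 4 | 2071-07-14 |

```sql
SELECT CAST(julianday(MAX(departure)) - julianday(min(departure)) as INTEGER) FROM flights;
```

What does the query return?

450

MIN = 2071-07-14, MAX = 2072-10-06.
17 days remain in July 2071 after the 14th (31 − 14).
Full months from August 2071 through September 2072 contribute their day counts.
Then 6 days into October 2072.
Total: 17 + 31 + 30 + 31 + 30 + 31 + 31 + 29 + 31 + 30 + 31 + 30 + 31 + 31 + 30 + 6 = 450.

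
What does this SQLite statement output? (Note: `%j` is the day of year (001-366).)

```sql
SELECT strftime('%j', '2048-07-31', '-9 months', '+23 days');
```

327

First apply '-9 months', '+23 days': 2048-07-31 → 2047-11-23.
Day-of-year for 2047-11-23: days since 2047-01-01 inclusive = 327, zero-padded to 327.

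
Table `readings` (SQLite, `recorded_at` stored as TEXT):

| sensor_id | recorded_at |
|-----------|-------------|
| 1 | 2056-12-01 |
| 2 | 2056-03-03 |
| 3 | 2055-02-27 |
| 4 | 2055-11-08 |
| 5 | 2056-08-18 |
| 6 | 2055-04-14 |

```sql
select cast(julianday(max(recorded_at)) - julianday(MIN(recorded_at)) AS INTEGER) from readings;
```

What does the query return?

MIN = 2055-02-27, MAX = 2056-12-01.
1 day remains in February 2055 after the 27th (28 − 27).
Full months from March 2055 through November 2056 contribute their day counts.
Then 1 day into December 2056.
Total: 1 + 31 + 30 + 31 + 30 + 31 + 31 + 30 + 31 + 30 + 31 + 31 + 29 + 31 + 30 + 31 + 30 + 31 + 31 + 30 + 31 + 30 + 1 = 643.

643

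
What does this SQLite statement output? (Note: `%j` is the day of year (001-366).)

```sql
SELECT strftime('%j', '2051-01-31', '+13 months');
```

First apply '+13 months': 2051-01-31 → 2052-03-02.
Day-of-year for 2052-03-02: days since 2052-01-01 inclusive = 62, zero-padded to 062.

062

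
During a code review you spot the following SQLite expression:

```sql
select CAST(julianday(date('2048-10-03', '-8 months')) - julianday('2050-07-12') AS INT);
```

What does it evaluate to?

-890

Adding -8 months to 2048-10-03 gives 2048-02-03.
26 days remain in February 2048 after the 3rd (29 − 3).
Full months from March 2048 through June 2050 contribute their day counts.
Then 12 days into July 2050.
Total: 26 + 31 + 30 + 31 + 30 + 31 + 31 + 30 + 31 + 30 + 31 + 31 + 28 + 31 + 30 + 31 + 30 + 31 + 31 + 30 + 31 + 30 + 31 + 31 + 28 + 31 + 30 + 31 + 30 + 12 = 890.
The subtraction is earlier − later, so the result is −890 → -890.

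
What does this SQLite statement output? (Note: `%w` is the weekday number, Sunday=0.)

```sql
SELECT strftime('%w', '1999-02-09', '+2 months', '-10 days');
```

2

First apply '+2 months', '-10 days': 1999-02-09 → 1999-03-30.
1999-03-30 is a Tuesday; with Sunday=0 that is 2.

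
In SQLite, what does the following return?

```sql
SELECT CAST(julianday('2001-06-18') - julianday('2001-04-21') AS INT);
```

58

9 days remain in April 2001 after the 21st (30 − 21).
May 2001: 31 days.
Then 18 days into June 2001.
Total: 9 + 31 + 18 = 58.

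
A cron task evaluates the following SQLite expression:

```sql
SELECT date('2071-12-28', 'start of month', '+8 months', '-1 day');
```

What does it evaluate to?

2072-07-31

`start of month` rewinds 2071-12-28 to 2071-12-01.
Adding +8 months to 2071-12-01 gives 2072-08-01.
Going back 1 day from 2072-08-01 reaches 2072-07-31 (last day of July, 31 days).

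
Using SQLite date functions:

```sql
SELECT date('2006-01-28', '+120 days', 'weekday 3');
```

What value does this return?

Applying '+120 days' to 2006-01-28: counting 120 days forward gives 2006-05-28.
`weekday 3` advances to the next Wednesday; 2006-05-28 is a Sunday, so it moves forward to 2006-05-31.

2006-05-31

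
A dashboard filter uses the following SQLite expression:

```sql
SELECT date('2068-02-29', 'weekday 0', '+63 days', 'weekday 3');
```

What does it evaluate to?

`weekday 0` advances to the next Sunday; 2068-02-29 is a Wednesday, so it moves forward to 2068-03-04.
Applying '+63 days' to 2068-03-04: counting 63 days forward gives 2068-05-06.
`weekday 3` advances to the next Wednesday; 2068-05-06 is a Sunday, so it moves forward to 2068-05-09.

2068-05-09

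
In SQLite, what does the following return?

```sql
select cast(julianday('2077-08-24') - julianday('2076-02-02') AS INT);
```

569

27 days remain in February 2076 after the 2nd (29 − 2).
Full months from March 2076 through July 2077 contribute their day counts.
Then 24 days into August 2077.
Total: 27 + 31 + 30 + 31 + 30 + 31 + 31 + 30 + 31 + 30 + 31 + 31 + 28 + 31 + 30 + 31 + 30 + 31 + 24 = 569.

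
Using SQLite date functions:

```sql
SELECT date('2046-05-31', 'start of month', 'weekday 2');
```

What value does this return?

`start of month` rewinds 2046-05-31 to 2046-05-01.
`weekday 2` advances to the next Tuesday; 2046-05-01 is already a Tuesday, so it stays at 2046-05-01.

2046-05-01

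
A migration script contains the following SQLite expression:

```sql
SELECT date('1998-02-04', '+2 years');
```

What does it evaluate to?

Adding +2 years to 1998-02-04 gives 2000-02-04.

2000-02-04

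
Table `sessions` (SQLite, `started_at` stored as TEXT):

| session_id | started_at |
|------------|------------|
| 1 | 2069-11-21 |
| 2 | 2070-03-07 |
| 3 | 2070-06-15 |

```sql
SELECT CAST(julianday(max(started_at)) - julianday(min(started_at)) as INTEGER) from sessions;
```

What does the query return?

206

MIN = 2069-11-21, MAX = 2070-06-15.
9 days remain in November 2069 after the 21st (30 − 21).
Full months from December 2069 through May 2070 contribute their day counts.
Then 15 days into June 2070.
Total: 9 + 31 + 31 + 28 + 31 + 30 + 31 + 15 = 206.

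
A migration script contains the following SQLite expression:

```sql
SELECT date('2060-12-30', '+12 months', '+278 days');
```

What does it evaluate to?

2062-10-04

Adding +12 months to 2060-12-30 gives 2061-12-30.
Applying '+278 days' to 2061-12-30: counting 278 days forward gives 2062-10-04.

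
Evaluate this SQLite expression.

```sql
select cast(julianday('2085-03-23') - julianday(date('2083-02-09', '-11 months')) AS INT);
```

1110

Adding -11 months to 2083-02-09 gives 2082-03-09.
22 days remain in March 2082 after the 9th (31 − 9).
Full months from April 2082 through February 2085 contribute their day counts.
Then 23 days into March 2085.
Total: 22 + 30 + 31 + 30 + 31 + 31 + 30 + 31 + 30 + 31 + 31 + 28 + 31 + 30 + 31 + 30 + 31 + 31 + 30 + 31 + 30 + 31 + 31 + 29 + 31 + 30 + 31 + 30 + 31 + 31 + 30 + 31 + 30 + 31 + 31 + 28 + 23 = 1110.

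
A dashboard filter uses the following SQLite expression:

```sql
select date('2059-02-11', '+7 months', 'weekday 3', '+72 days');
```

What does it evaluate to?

Adding +7 months to 2059-02-11 gives 2059-09-11.
`weekday 3` advances to the next Wednesday; 2059-09-11 is a Thursday, so it moves forward to 2059-09-17.
Applying '+72 days' to 2059-09-17: counting 72 days forward gives 2059-11-28.

2059-11-28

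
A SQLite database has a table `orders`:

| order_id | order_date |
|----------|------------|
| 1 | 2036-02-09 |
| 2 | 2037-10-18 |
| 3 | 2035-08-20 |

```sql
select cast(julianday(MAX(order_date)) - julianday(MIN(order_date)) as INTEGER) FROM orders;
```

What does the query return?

790

MIN = 2035-08-20, MAX = 2037-10-18.
11 days remain in August 2035 after the 20th (31 − 20).
Full months from September 2035 through September 2037 contribute their day counts.
Then 18 days into October 2037.
Total: 11 + 30 + 31 + 30 + 31 + 31 + 29 + 31 + 30 + 31 + 30 + 31 + 31 + 30 + 31 + 30 + 31 + 31 + 28 + 31 + 30 + 31 + 30 + 31 + 31 + 30 + 18 = 790.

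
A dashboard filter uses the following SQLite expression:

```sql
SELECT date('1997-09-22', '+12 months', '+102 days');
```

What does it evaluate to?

1999-01-02

Adding +12 months to 1997-09-22 gives 1998-09-22.
Applying '+102 days' to 1998-09-22: counting 102 days forward gives 1999-01-02.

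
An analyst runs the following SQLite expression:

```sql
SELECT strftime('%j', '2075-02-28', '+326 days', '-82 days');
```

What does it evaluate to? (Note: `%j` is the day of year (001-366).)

First apply '+326 days', '-82 days': 2075-02-28 → 2075-10-30.
Day-of-year for 2075-10-30: days since 2075-01-01 inclusive = 303, zero-padded to 303.

303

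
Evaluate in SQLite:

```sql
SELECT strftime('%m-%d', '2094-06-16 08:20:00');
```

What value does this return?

`%m-%d` extracts the month-day: 06-16.

06-16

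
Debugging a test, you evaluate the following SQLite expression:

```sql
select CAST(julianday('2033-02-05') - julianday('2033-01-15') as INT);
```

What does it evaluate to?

16 days remain in January 2033 after the 15th (31 − 15).
Then 5 days into February 2033.
Total: 16 + 5 = 21.

21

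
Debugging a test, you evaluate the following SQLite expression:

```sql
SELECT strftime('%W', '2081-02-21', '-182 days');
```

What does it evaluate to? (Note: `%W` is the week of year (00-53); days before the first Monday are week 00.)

34

First apply '-182 days': 2081-02-21 → 2080-08-23.
2080-08-23 is a Friday. SQLite's %W counts Mondays since the year started; the result is 34.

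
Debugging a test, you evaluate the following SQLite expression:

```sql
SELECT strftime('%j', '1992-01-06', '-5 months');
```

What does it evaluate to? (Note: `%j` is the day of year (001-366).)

218

First apply '-5 months': 1992-01-06 → 1991-08-06.
Day-of-year for 1991-08-06: days since 1991-01-01 inclusive = 218, zero-padded to 218.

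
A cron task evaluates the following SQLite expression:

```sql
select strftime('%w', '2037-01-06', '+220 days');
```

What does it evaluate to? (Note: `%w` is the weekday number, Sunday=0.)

First apply '+220 days': 2037-01-06 → 2037-08-14.
2037-08-14 is a Friday; with Sunday=0 that is 5.

5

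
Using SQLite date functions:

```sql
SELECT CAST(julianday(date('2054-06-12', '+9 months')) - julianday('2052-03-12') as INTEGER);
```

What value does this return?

1095

Adding +9 months to 2054-06-12 gives 2055-03-12.
19 days remain in March 2052 after the 12th (31 − 12).
Full months from April 2052 through February 2055 contribute their day counts.
Then 12 days into March 2055.
Total: 19 + 30 + 31 + 30 + 31 + 31 + 30 + 31 + 30 + 31 + 31 + 28 + 31 + 30 + 31 + 30 + 31 + 31 + 30 + 31 + 30 + 31 + 31 + 28 + 31 + 30 + 31 + 30 + 31 + 31 + 30 + 31 + 30 + 31 + 31 + 28 + 12 = 1095.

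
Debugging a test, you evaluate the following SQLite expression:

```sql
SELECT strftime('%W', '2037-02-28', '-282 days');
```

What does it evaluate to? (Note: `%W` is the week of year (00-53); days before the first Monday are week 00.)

First apply '-282 days': 2037-02-28 → 2036-05-22.
2036-05-22 is a Thursday. SQLite's %W counts Mondays since the year started; the result is 20.

20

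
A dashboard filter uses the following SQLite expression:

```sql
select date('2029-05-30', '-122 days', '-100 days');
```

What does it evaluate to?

Applying '-122 days' to 2029-05-30: counting 122 days back gives 2029-01-28.
Applying '-100 days' to 2029-01-28: counting 100 days back gives 2028-10-20.

2028-10-20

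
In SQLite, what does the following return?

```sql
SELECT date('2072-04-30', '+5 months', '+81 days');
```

Adding +5 months to 2072-04-30 gives 2072-09-30.
Applying '+81 days' to 2072-09-30: counting 81 days forward gives 2072-12-20.

2072-12-20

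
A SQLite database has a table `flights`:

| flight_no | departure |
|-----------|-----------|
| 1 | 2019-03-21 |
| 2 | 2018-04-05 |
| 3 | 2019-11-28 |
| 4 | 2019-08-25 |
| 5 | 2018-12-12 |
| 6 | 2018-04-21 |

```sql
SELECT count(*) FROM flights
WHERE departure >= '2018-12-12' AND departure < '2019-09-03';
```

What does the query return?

Rows in [2018-12-12, 2019-09-03): 2019-03-21, 2019-08-25, 2018-12-12 → 3 rows.

3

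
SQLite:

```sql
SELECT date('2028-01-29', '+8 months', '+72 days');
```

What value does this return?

2028-12-10

Adding +8 months to 2028-01-29 gives 2028-09-29.
Applying '+72 days' to 2028-09-29: counting 72 days forward gives 2028-12-10.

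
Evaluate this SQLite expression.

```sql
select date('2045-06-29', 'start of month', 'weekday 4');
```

`start of month` rewinds 2045-06-29 to 2045-06-01.
`weekday 4` advances to the next Thursday; 2045-06-01 is already a Thursday, so it stays at 2045-06-01.

2045-06-01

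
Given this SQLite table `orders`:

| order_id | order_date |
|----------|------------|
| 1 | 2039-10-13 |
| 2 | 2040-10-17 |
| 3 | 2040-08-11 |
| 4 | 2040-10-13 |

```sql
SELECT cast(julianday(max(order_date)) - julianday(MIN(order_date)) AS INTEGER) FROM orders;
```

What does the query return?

370

MIN = 2039-10-13, MAX = 2040-10-17.
18 days remain in October 2039 after the 13th (31 − 13).
Full months from November 2039 through September 2040 contribute their day counts.
Then 17 days into October 2040.
Total: 18 + 30 + 31 + 31 + 29 + 31 + 30 + 31 + 30 + 31 + 31 + 30 + 17 = 370.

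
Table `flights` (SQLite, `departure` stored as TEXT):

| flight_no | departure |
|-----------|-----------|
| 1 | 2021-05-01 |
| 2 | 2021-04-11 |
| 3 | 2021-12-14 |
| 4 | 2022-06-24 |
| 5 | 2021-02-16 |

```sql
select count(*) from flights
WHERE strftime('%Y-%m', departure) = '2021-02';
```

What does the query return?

Rows with year-month 2021-02: 2021-02-16 → 1.

1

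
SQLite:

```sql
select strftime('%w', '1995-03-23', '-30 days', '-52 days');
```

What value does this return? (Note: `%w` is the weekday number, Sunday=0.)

First apply '-30 days', '-52 days': 1995-03-23 → 1994-12-31.
1994-12-31 is a Saturday; with Sunday=0 that is 6.

6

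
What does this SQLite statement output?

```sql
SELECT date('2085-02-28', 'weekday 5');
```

2085-03-02

`weekday 5` advances to the next Friday; 2085-02-28 is a Wednesday, so it moves forward to 2085-03-02.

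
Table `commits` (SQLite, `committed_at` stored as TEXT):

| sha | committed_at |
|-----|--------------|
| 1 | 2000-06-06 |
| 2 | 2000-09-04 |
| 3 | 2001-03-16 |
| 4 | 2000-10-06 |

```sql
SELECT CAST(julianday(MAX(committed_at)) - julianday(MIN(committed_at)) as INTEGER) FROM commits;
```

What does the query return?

283

MIN = 2000-06-06, MAX = 2001-03-16.
24 days remain in June 2000 after the 6th (30 − 6).
Full months from July 2000 through February 2001 contribute their day counts.
Then 16 days into March 2001.
Total: 24 + 31 + 31 + 30 + 31 + 30 + 31 + 31 + 28 + 16 = 283.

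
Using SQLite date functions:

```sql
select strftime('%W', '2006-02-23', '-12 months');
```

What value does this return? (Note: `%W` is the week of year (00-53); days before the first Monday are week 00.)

First apply '-12 months': 2006-02-23 → 2005-02-23.
2005-02-23 is a Wednesday. SQLite's %W counts Mondays since the year started; the result is 08.

08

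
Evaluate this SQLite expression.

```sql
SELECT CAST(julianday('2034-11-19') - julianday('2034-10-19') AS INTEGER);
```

31

12 days remain in October 2034 after the 19th (31 − 19).
Then 19 days into November 2034.
Total: 12 + 19 = 31.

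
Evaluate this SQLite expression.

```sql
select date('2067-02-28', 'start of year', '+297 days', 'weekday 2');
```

`start of year` rewinds 2067-02-28 to 2067-01-01.
Applying '+297 days' to 2067-01-01: counting 297 days forward gives 2067-10-25.
`weekday 2` advances to the next Tuesday; 2067-10-25 is already a Tuesday, so it stays at 2067-10-25.

2067-10-25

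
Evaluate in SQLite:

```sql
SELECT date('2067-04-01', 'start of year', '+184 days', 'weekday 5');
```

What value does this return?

`start of year` rewinds 2067-04-01 to 2067-01-01.
Applying '+184 days' to 2067-01-01: counting 184 days forward gives 2067-07-04.
`weekday 5` advances to the next Friday; 2067-07-04 is a Monday, so it moves forward to 2067-07-08.

2067-07-08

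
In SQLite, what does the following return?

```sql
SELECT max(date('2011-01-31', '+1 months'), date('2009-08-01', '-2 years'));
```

date('2011-01-31', '+1 months') → 2011-03-03.
date('2009-08-01', '-2 years') → 2007-08-01.
Later of the two is 2011-03-03.

2011-03-03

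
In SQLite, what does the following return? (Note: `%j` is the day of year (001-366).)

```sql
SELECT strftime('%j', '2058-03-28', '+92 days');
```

First apply '+92 days': 2058-03-28 → 2058-06-28.
Day-of-year for 2058-06-28: days since 2058-01-01 inclusive = 179, zero-padded to 179.

179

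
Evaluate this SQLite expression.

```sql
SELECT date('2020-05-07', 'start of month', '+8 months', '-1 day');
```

`start of month` rewinds 2020-05-07 to 2020-05-01.
Adding +8 months to 2020-05-01 gives 2021-01-01.
Going back 1 day from 2021-01-01 reaches 2020-12-31 (last day of December, 31 days).

2020-12-31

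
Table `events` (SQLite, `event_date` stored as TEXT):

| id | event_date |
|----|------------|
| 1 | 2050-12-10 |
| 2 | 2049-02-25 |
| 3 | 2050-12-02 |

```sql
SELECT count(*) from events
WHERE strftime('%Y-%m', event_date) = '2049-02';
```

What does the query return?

Rows with year-month 2049-02: 2049-02-25 → 1.

1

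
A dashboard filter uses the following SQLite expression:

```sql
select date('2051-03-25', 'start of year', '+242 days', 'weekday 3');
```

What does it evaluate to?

2051-09-06

`start of year` rewinds 2051-03-25 to 2051-01-01.
Applying '+242 days' to 2051-01-01: counting 242 days forward gives 2051-08-31.
`weekday 3` advances to the next Wednesday; 2051-08-31 is a Thursday, so it moves forward to 2051-09-06.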